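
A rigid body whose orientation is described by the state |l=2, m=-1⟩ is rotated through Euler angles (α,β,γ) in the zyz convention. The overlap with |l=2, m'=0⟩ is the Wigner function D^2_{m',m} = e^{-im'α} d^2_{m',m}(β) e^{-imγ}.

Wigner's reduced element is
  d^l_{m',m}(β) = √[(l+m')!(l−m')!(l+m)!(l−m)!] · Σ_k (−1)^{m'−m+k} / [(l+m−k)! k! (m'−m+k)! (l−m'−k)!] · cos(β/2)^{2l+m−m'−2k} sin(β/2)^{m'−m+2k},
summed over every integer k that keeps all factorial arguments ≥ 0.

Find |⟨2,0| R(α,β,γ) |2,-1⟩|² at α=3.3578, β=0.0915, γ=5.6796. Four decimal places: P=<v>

First d^2_{0,-1}(β=0.0915), then the phase factors e^{-i(0)α} and e^{-i(-1)γ}:
With c≡cos(β/2)=0.998954 and s≡sin(β/2)=0.045734, N=[2·2·1·6]^{1/2}=4.898979
k∈{0,1} keeps every argument non-negative
  k=0: (−1)^1·4.8990/(2)·0.9990^3·0.0457^1 = -0.111674
  k=1: (−1)^2·4.8990/(2)·0.9990^1·0.0457^3 = +0.000234
d^2_{0,-1}(0.0915) = -0.111674 +0.000234 = -0.111440
|D^2_{0,-1}|² = |d^2_{0,-1}(β)|² = (-0.111440)² = 0.012419 (the z-rotation phases have unit modulus)

P=0.0124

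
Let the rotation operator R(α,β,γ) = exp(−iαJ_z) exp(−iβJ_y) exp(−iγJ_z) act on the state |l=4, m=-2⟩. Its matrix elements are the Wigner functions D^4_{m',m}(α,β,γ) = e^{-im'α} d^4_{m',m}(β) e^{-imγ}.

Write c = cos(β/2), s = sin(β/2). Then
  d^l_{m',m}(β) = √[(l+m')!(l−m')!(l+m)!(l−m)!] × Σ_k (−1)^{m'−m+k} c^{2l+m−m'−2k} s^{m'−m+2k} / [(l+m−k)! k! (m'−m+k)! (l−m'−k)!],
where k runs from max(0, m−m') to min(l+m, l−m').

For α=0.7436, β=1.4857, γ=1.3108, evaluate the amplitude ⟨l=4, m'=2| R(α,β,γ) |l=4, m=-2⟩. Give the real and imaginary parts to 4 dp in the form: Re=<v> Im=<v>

First d^4_{2,-2}(β=1.4857), then the phase factors e^{-i(2)α} and e^{-i(-2)γ}:
Half-angle: c=0.736544, s=0.676390. N=√(720·2·2·720)=1440.000000
Admissible k: 0..2 (factorial args all ≥0)
  k=0: (−1)^4·1440.0000/(96)·0.7365^4·0.6764^4 = +0.924004
  k=1: (−1)^5·1440.0000/(120)·0.7365^2·0.6764^6 = -0.623391
  k=2: (−1)^6·1440.0000/(1440)·0.7365^0·0.6764^8 = +0.043810
d^4_{2,-2}(1.4857) = +0.924004 -0.623391 +0.043810 = +0.344423
D = (+0.083499-0.996508i)·(+0.344423)·(-0.867823+0.496874i) = +0.145579+0.312144i

Re=0.1456 Im=0.3121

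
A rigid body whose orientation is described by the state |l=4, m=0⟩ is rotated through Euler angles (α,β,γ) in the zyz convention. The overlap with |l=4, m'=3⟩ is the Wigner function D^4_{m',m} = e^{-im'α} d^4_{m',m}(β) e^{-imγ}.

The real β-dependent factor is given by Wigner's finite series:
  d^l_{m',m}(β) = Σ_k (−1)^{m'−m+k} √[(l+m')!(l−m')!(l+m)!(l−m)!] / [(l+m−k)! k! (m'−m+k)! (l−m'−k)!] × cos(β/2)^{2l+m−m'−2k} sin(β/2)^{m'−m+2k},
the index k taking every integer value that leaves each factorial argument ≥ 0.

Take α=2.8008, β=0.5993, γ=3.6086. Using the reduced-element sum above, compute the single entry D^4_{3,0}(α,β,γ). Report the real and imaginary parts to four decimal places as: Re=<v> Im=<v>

Split into d^4_{3,0}(β=0.5993) × two z-phases.
c=cos(0.5993/2)=0.955440, s=sin(0.5993/2)=0.295186; N=√[5040·1·24·24]=1703.830978
k∈{0,1} keeps every argument non-negative
  k=0: (−1)^3·1703.8310/(144)·0.9554^5·0.2952^3 = -0.242308
  k=1: (−1)^4·1703.8310/(144)·0.9554^3·0.2952^5 = +0.023129
d^4_{3,0}(0.5993) = -0.242308 +0.023129 = -0.219179
Attach z-rotation phases: D = e^{-i(3)(2.8008)}·(-0.219179)·e^{-i(0)(3.6086)} = +0.114266+0.187036i

Re=0.1143 Im=0.1870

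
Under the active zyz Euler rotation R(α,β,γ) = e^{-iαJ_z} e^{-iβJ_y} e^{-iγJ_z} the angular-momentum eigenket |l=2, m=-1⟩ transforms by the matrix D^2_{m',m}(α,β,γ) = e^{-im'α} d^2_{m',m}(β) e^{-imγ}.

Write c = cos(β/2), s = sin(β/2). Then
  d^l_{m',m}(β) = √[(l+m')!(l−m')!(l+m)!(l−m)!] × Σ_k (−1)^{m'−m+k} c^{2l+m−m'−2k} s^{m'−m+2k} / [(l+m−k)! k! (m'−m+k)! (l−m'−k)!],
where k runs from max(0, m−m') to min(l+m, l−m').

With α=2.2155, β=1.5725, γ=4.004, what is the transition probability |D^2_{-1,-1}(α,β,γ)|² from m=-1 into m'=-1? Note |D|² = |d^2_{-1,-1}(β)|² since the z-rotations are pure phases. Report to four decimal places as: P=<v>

P=0.2508

D^2_{-1,-1}(2.2155,1.5725,4.004) = e^{-i·-1·2.2155}·d^2_{-1,-1}(1.5725)·e^{-i·-1·4.004}. Compute d first:
Half-angle: c=0.706504, s=0.707709. N=√(1·6·1·6)=6.000000
k: max(0,(-1)−(-1))=0 … min(2+(-1),2−(-1))=1
  k=0: (−1)^0·6.0000/(6)·0.7065^4·0.7077^0 = +0.249149
  k=1: (−1)^1·6.0000/(2)·0.7065^2·0.7077^2 = -0.749998
d^2_{-1,-1}(1.5725) = +0.249149 -0.749998 = -0.500849
|D^2_{-1,-1}|² = |d^2_{-1,-1}(β)|² = (-0.500849)² = 0.250850 (the z-rotation phases have unit modulus)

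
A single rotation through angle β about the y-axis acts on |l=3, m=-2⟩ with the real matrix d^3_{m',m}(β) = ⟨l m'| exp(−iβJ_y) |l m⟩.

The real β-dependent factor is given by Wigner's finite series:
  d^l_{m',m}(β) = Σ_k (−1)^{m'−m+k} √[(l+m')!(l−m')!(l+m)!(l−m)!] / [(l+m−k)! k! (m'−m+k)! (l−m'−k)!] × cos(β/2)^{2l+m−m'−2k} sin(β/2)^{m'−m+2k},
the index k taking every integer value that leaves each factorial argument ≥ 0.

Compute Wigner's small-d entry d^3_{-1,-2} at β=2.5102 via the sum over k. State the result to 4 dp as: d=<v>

d^3_{-1,-2}(β=2.5102) via Wigner's sum:
c=cos(2.5102/2)=0.310478, s=sin(2.5102/2)=0.950580; N=√[2·24·1·120]=75.894664
Admissible k: 0..1 (factorial args all ≥0)
  k=0: (−1)^1·75.8947/(24)·0.3105^5·0.9506^1 = -0.008673
  k=1: (−1)^2·75.8947/(12)·0.3105^3·0.9506^3 = +0.162589
d^3_{-1,-2}(2.5102) = -0.008673 +0.162589 = +0.153916

d=0.1539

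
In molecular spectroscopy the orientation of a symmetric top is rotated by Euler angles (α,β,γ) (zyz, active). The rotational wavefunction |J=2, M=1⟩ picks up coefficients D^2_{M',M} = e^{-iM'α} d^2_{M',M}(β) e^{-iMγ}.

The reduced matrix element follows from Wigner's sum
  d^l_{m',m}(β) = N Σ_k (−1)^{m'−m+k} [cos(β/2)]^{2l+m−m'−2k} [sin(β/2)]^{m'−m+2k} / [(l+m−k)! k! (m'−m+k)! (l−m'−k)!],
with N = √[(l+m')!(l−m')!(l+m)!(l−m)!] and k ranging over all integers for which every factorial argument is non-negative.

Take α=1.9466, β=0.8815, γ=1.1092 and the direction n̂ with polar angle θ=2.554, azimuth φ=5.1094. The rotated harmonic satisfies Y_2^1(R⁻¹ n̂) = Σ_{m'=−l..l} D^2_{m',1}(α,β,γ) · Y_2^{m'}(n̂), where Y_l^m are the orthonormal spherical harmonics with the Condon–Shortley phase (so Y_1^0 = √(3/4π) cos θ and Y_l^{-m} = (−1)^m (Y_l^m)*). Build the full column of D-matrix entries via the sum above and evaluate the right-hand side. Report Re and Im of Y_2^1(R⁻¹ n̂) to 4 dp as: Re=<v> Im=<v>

Re=0.0876 Im=-0.1957

Need the full column D^2_{m',1} for m'=−2..2 at α=1.9466, β=0.8815, γ=1.1092.
cos(β/2)=0.904432, sin(β/2)=0.426618
d^2_{-2,1}: single k=3 term ⇒ +0.140450;  D = -0.131566+0.049160i
d^2_{-1,1}: k∈[2..3] ⇒ +0.446633 -0.033125 = +0.413508;  D = +0.276801+0.307198i
d^2_{0,1}: k∈[1..2] ⇒ +0.773112 -0.172016 = +0.601096;  D = +0.267715-0.538187i
d^2_{1,1}: k∈[0..1] ⇒ +0.669119 -0.446633 = +0.222486;  D = -0.221668-0.019064i
d^2_{2,1}: single k=0 term ⇒ -0.631243;  D = -0.180512-0.604883i
Y_2^{m'}(θ=2.554,φ=5.1094) and Σ D·Y over m':
  (-0.1316+0.0492i)·(-0.0832+0.0847i)  (+0.2768+0.3072i)·(-0.1378-0.3287i)  (+0.2677-0.5382i)·(+0.3400+0.0000i)  (-0.2217-0.0191i)·(+0.1378-0.3287i)  (-0.1805-0.6049i)·(-0.0832-0.0847i)
Y_2^1(R⁻¹ n̂) = +0.087637-0.195692i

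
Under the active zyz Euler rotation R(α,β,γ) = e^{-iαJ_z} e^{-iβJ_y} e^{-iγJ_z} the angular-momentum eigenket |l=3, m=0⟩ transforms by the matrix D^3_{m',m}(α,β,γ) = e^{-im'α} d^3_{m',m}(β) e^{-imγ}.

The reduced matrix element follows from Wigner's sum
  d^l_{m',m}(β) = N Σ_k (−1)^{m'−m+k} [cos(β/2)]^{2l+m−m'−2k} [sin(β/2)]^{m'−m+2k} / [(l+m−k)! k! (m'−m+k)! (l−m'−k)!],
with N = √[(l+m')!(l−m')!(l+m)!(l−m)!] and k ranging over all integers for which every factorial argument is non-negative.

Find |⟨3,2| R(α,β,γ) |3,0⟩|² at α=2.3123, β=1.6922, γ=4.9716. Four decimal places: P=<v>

First d^3_{2,0}(β=1.6922), then the phase factors e^{-i(2)α} and e^{-i(0)γ}:
c=cos(1.6922/2)=0.662908, s=sin(1.6922/2)=0.748701; N=√[120·1·6·6]=65.726707
Admissible k: 0..1 (factorial args all ≥0)
  k=0: (−1)^2·65.7267/(12)·0.6629^4·0.7487^2 = +0.592912
  k=1: (−1)^3·65.7267/(12)·0.6629^2·0.7487^4 = -0.756311
d^3_{2,0}(1.6922) = +0.592912 -0.756311 = -0.163399
|D^3_{2,0}|² = |d^3_{2,0}(β)|² = (-0.163399)² = 0.026699 (the z-rotation phases have unit modulus)

P=0.0267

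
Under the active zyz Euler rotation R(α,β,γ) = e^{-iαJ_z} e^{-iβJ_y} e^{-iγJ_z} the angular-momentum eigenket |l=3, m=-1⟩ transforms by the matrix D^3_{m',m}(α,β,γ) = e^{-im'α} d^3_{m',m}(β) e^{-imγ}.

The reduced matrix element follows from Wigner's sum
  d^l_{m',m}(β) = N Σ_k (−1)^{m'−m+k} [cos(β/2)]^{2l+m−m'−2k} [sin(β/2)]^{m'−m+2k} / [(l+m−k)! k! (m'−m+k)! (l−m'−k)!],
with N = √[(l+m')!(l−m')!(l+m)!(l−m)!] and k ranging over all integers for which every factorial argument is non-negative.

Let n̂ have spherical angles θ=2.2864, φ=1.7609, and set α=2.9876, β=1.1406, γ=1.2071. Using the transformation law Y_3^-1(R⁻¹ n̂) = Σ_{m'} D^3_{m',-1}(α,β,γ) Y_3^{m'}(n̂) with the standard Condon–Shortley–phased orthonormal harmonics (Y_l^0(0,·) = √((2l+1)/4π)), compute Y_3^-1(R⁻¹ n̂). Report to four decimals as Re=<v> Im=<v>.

Need the full column D^3_{m',-1} for m'=−3..3 at α=2.9876, β=1.1406, γ=1.2071.
cos(β/2)=0.841739, sin(β/2)=0.539885
d^3_{-3,-1}: single k=2 term ⇒ +0.566705;  D = -0.416531-0.384261i
d^3_{-2,-1}: k∈[1..2] ⇒ +0.721420 -0.593561 = +0.127859;  D = +0.079567+0.100085i
d^3_{-1,-1}: k∈[0..2] ⇒ +0.355684 -1.170582 +0.361169 = -0.453729;  D = +0.224538+0.394275i
d^3_{0,-1}: k∈[0..2] ⇒ -0.790276 +0.975320 -0.133744 = +0.051300;  D = +0.018249+0.047945i
d^3_{1,-1}: k∈[0..2] ⇒ +0.877936 -0.481558 +0.024763 = +0.421141;  D = -0.087669-0.411915i
d^3_{2,-1}: k∈[0..1] ⇒ -0.593561 +0.122091 = -0.471470;  D = -0.026253-0.470739i
d^3_{3,-1}: single k=0 term ⇒ +0.233133;  D = +0.022876-0.232008i
Y_3^{m'}(θ=2.2864,φ=1.7609) and Σ D·Y over m':
  (-0.4165-0.3843i)·(+0.0968+0.1510i)  (+0.0796+0.1001i)·(+0.3546-0.1417i)  (+0.2245+0.3943i)·(-0.0531-0.2760i)  (+0.0182+0.0479i)·(+0.2076+0.0000i)  (-0.0877-0.4119i)·(+0.0531-0.2760i)  (-0.0263-0.4707i)·(+0.3546+0.1417i)  (+0.0229-0.2320i)·(-0.0968+0.1510i)
Y_3^-1(R⁻¹ n̂) = +0.132634-0.291234i

Re=0.1326 Im=-0.2912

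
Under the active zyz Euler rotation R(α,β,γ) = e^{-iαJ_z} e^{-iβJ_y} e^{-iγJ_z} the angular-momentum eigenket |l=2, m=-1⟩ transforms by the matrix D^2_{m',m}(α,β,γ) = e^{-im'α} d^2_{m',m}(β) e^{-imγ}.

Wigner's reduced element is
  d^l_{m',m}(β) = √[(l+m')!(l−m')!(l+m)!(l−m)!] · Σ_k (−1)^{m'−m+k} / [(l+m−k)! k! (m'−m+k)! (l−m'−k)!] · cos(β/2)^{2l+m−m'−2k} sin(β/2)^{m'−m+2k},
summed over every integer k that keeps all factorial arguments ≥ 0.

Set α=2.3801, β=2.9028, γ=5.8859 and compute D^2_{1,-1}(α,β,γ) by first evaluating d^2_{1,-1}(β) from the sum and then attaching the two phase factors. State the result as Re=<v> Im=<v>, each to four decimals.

First d^2_{1,-1}(β=2.9028), then the phase factors e^{-i(1)α} and e^{-i(-1)γ}:
With c≡cos(β/2)=0.119113 and s≡sin(β/2)=0.992881, N=[6·1·1·6]^{1/2}=6.000000
The bounds max(0,m−m')=0 and min(l+m,l−m')=1 give 2 terms
  k=0: (−1)^2·6.0000/(2)·0.1191^2·0.9929^2 = +0.041960
  k=1: (−1)^3·6.0000/(6)·0.1191^0·0.9929^4 = -0.971826
d^2_{1,-1}(2.9028) = +0.041960 -0.971826 = -0.929866
D = (-0.723807-0.690003i)·(-0.929866)·(+0.922115-0.386917i) = +0.868873+0.331226i

Re=0.8689 Im=0.3312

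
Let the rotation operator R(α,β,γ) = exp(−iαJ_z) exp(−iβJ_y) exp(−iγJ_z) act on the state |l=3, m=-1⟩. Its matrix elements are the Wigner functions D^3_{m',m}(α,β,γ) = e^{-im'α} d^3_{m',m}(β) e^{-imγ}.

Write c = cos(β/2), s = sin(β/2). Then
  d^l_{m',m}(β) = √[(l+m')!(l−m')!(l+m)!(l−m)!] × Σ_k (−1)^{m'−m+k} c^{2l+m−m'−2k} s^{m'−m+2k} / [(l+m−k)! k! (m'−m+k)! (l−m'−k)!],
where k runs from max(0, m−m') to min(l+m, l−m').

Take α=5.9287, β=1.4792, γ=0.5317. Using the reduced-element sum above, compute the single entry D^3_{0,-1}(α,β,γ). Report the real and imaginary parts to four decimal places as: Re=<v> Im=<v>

Re=0.3561 Im=0.2095

D^3_{0,-1}(5.9287,1.4792,0.5317) = e^{-i·0·5.9287}·d^3_{0,-1}(1.4792)·e^{-i·-1·0.5317}. Compute d first:
c=cos(1.4792/2)=0.738738, s=sin(1.4792/2)=0.673992; N=√[6·6·2·24]=41.569219
k: max(0,(-1)−(0))=0 … min(3+(-1),3−(0))=2
  k=0: (−1)^1·41.5692/(12)·0.7387^5·0.6740^1 = -0.513687
  k=1: (−1)^2·41.5692/(4)·0.7387^3·0.6740^3 = +1.282770
  k=2: (−1)^3·41.5692/(12)·0.7387^1·0.6740^5 = -0.355923
d^3_{0,-1}(1.4792) = -0.513687 +1.282770 -0.355923 = +0.413160
Attach z-rotation phases: D = e^{-i(0)(5.9287)}·(+0.413160)·e^{-i(-1)(0.5317)} = +0.356121+0.209472i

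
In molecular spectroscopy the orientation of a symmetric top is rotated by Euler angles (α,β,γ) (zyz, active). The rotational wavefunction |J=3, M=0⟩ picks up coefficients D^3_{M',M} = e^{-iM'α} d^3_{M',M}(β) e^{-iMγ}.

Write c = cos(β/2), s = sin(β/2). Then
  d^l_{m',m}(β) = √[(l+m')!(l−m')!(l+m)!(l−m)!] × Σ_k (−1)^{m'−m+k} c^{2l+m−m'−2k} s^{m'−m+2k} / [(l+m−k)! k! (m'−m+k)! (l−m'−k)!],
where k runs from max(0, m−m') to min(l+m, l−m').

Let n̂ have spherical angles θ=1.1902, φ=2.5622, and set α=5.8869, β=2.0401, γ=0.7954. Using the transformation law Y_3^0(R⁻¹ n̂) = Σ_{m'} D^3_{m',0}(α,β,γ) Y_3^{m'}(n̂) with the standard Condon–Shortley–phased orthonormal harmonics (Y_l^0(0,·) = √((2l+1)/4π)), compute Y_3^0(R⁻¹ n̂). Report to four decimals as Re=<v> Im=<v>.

Need the full column D^3_{m',0} for m'=−3..3 at α=5.8869, β=2.0401, γ=0.7954.
cos(β/2)=0.523323, sin(β/2)=0.852134
d^3_{-3,0}: single k=3 term ⇒ +0.396597;  D = +0.147820-0.368019i
d^3_{-2,0}: k∈[2..3] ⇒ +0.298303 -0.790920 = -0.492618;  D = -0.345826+0.350823i
d^3_{-1,0}: k∈[1..3] ⇒ +0.115864 -0.921608 +0.814518 = +0.008774;  D = +0.008094-0.003387i
d^3_{0,0}: k∈[0..3] ⇒ +0.020541 -0.490161 +1.299615 -0.382867 = +0.447128;  D = +0.447128+0.000000i
d^3_{1,0}: k∈[0..2] ⇒ -0.115864 +0.921608 -0.814518 = -0.008774;  D = -0.008094-0.003387i
d^3_{2,0}: k∈[0..1] ⇒ +0.298303 -0.790920 = -0.492618;  D = -0.345826-0.350823i
d^3_{3,0}: single k=0 term ⇒ -0.396597;  D = -0.147820-0.368019i
Y_3^{m'}(θ=1.1902,φ=2.5622) and Σ D·Y over m':
  (+0.1478-0.3680i)·(+0.0556-0.3292i)  (-0.3458+0.3508i)·(+0.1310+0.2999i)  (+0.0081-0.0034i)·(+0.0778+0.0509i)  (+0.4471+0.0000i)·(-0.3202+0.0000i)  (-0.0081-0.0034i)·(-0.0778+0.0509i)  (-0.3458-0.3508i)·(+0.1310-0.2999i)  (-0.1478-0.3680i)·(-0.0556-0.3292i)
Y_3^0(R⁻¹ n̂) = -0.668512-0.000000i

Re=-0.6685 Im=0.0000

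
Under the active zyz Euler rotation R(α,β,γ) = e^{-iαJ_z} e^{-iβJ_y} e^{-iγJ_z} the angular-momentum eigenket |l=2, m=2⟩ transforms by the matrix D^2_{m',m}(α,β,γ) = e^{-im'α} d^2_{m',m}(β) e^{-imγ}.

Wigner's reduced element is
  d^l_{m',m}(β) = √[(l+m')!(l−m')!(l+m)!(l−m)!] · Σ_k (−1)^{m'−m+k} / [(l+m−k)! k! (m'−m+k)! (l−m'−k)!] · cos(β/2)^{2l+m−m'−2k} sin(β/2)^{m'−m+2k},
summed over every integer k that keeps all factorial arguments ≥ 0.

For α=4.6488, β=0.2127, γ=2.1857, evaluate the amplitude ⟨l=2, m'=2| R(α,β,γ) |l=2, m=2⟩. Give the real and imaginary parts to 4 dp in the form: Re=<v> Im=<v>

Re=0.4411 Im=-0.8724

Split into d^2_{2,2}(β=0.2127) × two z-phases.
Half-angle: c=0.994350, s=0.106150. N=√(24·1·24·1)=24.000000
The bounds max(0,m−m')=0 and min(l+m,l−m')=0 give 1 term
  k=0: (−1)^0·24.0000/(24)·0.9944^4·0.1061^0 = +0.977591
d^2_{2,2}(0.2127) = +0.977591
Phases: e^{-i·(2)·4.6488}=-0.991924-0.126835i, e^{-i·(2)·2.1857}=-0.334419+0.942424i ⇒ D=+0.441139-0.872400i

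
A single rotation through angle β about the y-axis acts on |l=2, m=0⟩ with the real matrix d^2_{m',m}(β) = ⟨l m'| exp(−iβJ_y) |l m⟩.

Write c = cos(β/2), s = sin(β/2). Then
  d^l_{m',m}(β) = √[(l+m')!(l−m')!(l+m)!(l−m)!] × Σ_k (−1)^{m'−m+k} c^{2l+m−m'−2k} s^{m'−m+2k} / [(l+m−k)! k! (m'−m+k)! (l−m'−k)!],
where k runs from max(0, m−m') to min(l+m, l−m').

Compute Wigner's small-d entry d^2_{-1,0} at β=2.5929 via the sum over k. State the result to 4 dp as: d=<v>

d=-0.5450

d^2_{-1,0}(β=2.5929) via Wigner's sum:
c=cos(2.5929/2)=0.270918, s=sin(2.5929/2)=0.962602; N=√[1·6·2·2]=4.898979
The bounds max(0,m−m')=1 and min(l+m,l−m')=2 give 2 terms
  k=1: (−1)^0·4.8990/(2)·0.2709^3·0.9626^1 = +0.046885
  k=2: (−1)^1·4.8990/(2)·0.2709^1·0.9626^3 = -0.591908
d^2_{-1,0}(2.5929) = +0.046885 -0.591908 = -0.545023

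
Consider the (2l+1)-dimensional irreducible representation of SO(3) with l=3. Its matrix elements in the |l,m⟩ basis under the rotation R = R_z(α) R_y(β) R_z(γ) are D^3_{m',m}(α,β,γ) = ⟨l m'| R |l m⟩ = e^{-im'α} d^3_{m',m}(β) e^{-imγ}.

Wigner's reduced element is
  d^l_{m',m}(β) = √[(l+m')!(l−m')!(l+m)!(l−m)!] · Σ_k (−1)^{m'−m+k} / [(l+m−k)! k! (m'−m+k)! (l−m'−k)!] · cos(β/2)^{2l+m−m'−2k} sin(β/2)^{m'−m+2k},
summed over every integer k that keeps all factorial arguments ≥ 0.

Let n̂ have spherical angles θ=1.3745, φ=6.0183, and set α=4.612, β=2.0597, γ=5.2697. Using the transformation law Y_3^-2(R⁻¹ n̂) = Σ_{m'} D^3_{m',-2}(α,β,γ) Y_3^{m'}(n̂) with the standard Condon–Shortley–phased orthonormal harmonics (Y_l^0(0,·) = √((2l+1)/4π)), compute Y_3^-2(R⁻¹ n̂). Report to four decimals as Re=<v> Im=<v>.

Re=0.0418 Im=0.0295

Need the full column D^3_{m',-2} for m'=−3..3 at α=4.612, β=2.0597, γ=5.2697.
cos(β/2)=0.514947, sin(β/2)=0.857222
d^3_{-3,-2}: single k=1 term ⇒ +0.076030;  D = +0.055248-0.052232i
d^3_{-2,-2}: k∈[0..1] ⇒ +0.018646 -0.258350 = -0.239704;  D = -0.146389-0.189811i
d^3_{-1,-2}: k∈[0..1] ⇒ -0.098154 +0.543999 = +0.445845;  D = -0.378556+0.235527i
d^3_{0,-2}: k∈[0..1] ⇒ +0.283008 -0.784258 = -0.501250;  D = +0.220809+0.449995i
d^3_{1,-2}: k∈[0..1] ⇒ -0.543999 +0.753753 = +0.209753;  D = +0.196617-0.073063i
d^3_{2,-2}: k∈[0..1] ⇒ +0.715927 -0.396789 = +0.319138;  D = +0.080624+0.308786i
d^3_{3,-2}: single k=0 term ⇒ -0.583854;  D = +0.576854-0.090140i
Y_3^{m'}(θ=1.3745,φ=6.0183) and Σ D·Y over m':
  (+0.0552-0.0522i)·(+0.2758+0.2809i)  (-0.1464-0.1898i)·(+0.1655+0.0969i)  (-0.3786+0.2355i)·(-0.2477-0.0672i)  (+0.2208+0.4500i)·(-0.2045+0.0000i)  (+0.1966-0.0731i)·(+0.2477-0.0672i)  (+0.0806+0.3088i)·(+0.1655-0.0969i)  (+0.5769-0.0901i)·(-0.2758+0.2809i)
Y_3^-2(R⁻¹ n̂) = +0.041836+0.029460i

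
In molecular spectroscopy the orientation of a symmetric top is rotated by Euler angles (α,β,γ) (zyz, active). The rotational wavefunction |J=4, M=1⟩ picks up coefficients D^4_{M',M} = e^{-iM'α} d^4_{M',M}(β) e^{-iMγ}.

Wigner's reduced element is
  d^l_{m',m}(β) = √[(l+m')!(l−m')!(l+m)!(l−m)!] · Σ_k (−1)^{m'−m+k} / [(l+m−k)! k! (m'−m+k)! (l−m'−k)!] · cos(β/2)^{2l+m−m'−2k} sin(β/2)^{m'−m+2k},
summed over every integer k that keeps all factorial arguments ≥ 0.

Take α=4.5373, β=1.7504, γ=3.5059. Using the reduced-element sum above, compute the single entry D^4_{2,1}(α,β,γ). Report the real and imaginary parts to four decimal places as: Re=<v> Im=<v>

Re=-0.0996 Im=0.0014

Split into d^4_{2,1}(β=1.7504) × two z-phases.
Half-angle: c=0.640843, s=0.767672. N=√(720·2·120·6)=1018.233765
The bounds max(0,m−m')=0 and min(l+m,l−m')=2 give 3 terms
  k=0: (−1)^1·1018.2338/(240)·0.6408^7·0.7677^1 = -0.144569
  k=1: (−1)^2·1018.2338/(48)·0.6408^5·0.7677^3 = +1.037271
  k=2: (−1)^3·1018.2338/(72)·0.6408^3·0.7677^5 = -0.992312
d^4_{2,1}(1.7504) = -0.144569 +1.037271 -0.992312 = -0.099610
Phases: e^{-i·(2)·4.5373}=-0.939312-0.343065i, e^{-i·(1)·3.5059}=-0.934371+0.356302i ⇒ D=-0.099600+0.001407i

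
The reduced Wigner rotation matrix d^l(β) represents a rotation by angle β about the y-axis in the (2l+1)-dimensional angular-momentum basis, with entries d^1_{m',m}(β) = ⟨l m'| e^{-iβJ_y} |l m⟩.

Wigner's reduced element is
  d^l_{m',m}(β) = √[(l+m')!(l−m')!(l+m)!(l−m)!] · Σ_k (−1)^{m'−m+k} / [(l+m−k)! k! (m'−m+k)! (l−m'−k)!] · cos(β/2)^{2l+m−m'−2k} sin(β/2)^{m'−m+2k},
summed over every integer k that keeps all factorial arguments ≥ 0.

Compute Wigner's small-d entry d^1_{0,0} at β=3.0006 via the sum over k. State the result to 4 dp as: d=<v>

d^1_{0,0}(β=3.0006) via Wigner's sum:
With c≡cos(β/2)=0.070438 and s≡sin(β/2)=0.997516, N=[1·1·1·1]^{1/2}=1.000000
k: max(0,(0)−(0))=0 … min(1+(0),1−(0))=1
  k=0: (−1)^0·1.0000/(1)·0.0704^2·0.9975^0 = +0.004962
  k=1: (−1)^1·1.0000/(1)·0.0704^0·0.9975^2 = -0.995038
d^1_{0,0}(3.0006) = +0.004962 -0.995038 = -0.990077

d=-0.9901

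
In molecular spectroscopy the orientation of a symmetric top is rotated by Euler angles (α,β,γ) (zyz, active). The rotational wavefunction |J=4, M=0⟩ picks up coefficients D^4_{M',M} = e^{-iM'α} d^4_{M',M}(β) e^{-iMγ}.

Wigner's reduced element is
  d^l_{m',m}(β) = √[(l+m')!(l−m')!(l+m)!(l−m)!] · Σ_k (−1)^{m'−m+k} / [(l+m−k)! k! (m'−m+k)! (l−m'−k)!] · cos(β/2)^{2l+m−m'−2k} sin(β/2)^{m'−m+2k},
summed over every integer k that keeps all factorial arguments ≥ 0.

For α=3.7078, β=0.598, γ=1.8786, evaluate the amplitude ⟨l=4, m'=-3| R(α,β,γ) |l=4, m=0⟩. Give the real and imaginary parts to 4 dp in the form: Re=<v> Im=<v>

Re=0.0278 Im=-0.2163

Split into d^4_{-3,0}(β=0.598) × two z-phases.
c=cos(0.598/2)=0.955632, s=sin(0.598/2)=0.294565; N=√[1·5040·24·24]=1703.830978
Admissible k: 3..4 (factorial args all ≥0)
  k=3: (−1)^0·1703.8310/(144)·0.9556^5·0.2946^3 = +0.241023
  k=4: (−1)^1·1703.8310/(144)·0.9556^3·0.2946^5 = -0.022900
d^4_{-3,0}(0.598) = +0.241023 -0.022900 = +0.218123
D = (+0.127478-0.991841i)·(+0.218123)·(+1.000000+0.000000i) = +0.027806-0.216343i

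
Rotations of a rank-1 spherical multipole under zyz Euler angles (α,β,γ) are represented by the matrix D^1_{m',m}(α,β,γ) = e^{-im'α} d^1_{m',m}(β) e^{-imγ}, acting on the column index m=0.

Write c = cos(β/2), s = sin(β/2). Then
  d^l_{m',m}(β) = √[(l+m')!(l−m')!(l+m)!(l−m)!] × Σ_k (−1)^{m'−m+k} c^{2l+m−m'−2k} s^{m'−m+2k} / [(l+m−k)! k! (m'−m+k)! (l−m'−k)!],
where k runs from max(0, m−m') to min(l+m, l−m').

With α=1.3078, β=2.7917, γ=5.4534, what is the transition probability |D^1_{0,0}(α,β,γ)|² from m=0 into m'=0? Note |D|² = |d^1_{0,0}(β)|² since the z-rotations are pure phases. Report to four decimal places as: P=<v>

P=0.8825

Split into d^1_{0,0}(β=2.7917) × two z-phases.
With c≡cos(β/2)=0.174055 and s≡sin(β/2)=0.984736, N=[1·1·1·1]^{1/2}=1.000000
k∈{0,1} keeps every argument non-negative
  k=0: (−1)^0·1.0000/(1)·0.1741^2·0.9847^0 = +0.030295
  k=1: (−1)^1·1.0000/(1)·0.1741^0·0.9847^2 = -0.969705
d^1_{0,0}(2.7917) = +0.030295 -0.969705 = -0.939410
|D^1_{0,0}|² = |d^1_{0,0}(β)|² = (-0.939410)² = 0.882490 (the z-rotation phases have unit modulus)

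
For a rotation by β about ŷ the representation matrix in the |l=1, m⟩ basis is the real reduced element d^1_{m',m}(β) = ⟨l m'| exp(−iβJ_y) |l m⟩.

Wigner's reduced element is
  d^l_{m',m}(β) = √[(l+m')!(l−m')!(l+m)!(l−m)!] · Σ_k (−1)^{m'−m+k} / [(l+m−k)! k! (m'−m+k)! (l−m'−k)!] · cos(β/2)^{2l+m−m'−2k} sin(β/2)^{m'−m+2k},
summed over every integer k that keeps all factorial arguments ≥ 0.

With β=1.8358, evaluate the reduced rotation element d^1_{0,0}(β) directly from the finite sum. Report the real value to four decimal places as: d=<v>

d^1_{0,0}(β=1.8358) via Wigner's sum:
Half-angle: c=0.607490, s=0.794328. N=√(1·1·1·1)=1.000000
k: max(0,(0)−(0))=0 … min(1+(0),1−(0))=1
  k=0: (−1)^0·1.0000/(1)·0.6075^2·0.7943^0 = +0.369044
  k=1: (−1)^1·1.0000/(1)·0.6075^0·0.7943^2 = -0.630956
d^1_{0,0}(1.8358) = +0.369044 -0.630956 = -0.261913

d=-0.2619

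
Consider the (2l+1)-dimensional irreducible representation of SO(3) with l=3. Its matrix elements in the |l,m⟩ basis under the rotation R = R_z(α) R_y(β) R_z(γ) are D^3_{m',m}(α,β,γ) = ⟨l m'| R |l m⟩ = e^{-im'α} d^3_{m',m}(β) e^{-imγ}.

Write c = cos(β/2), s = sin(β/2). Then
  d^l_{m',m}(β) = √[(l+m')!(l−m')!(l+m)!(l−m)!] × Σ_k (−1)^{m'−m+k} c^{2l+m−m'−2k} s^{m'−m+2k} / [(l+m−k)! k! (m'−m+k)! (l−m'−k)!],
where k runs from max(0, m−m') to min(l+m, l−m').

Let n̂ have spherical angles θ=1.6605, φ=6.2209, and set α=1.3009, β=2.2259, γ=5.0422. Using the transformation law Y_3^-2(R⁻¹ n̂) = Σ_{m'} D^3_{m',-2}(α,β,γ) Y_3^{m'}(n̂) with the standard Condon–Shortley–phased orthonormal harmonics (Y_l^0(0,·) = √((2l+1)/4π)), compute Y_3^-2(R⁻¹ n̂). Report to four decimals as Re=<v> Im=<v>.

Re=0.1519 Im=0.1474

Need the full column D^3_{m',-2} for m'=−3..3 at α=1.3009, β=2.2259, γ=5.0422.
cos(β/2)=0.442017, sin(β/2)=0.897007
d^3_{-3,-2}: single k=1 term ⇒ +0.037074;  D = +0.005543+0.036657i
d^3_{-2,-2}: k∈[0..1] ⇒ +0.007458 -0.153574 = -0.146116;  D = -0.145068-0.017467i
d^3_{-1,-2}: k∈[0..1] ⇒ -0.047862 +0.394216 = +0.346354;  D = +0.131592-0.320382i
d^3_{0,-2}: k∈[0..1] ⇒ +0.168232 -0.692822 = -0.524590;  D = +0.414543+0.321478i
d^3_{1,-2}: k∈[0..1] ⇒ -0.394216 +0.811741 = +0.417524;  D = -0.334576+0.249771i
d^3_{2,-2}: k∈[0..1] ⇒ +0.632457 -0.520923 = +0.111534;  D = +0.040476+0.103930i
d^3_{3,-2}: single k=0 term ⇒ -0.628772;  D = -0.625536+0.063702i
Y_3^{m'}(θ=1.6605,φ=6.2209) and Σ D·Y over m':
  (+0.0055+0.0367i)·(+0.4050+0.0766i)  (-0.1451-0.0175i)·(-0.0901-0.0113i)  (+0.1316-0.3204i)·(-0.3084-0.0192i)  (+0.4145+0.3215i)·(+0.0989+0.0000i)  (-0.3346+0.2498i)·(+0.3084-0.0192i)  (+0.0405+0.1039i)·(-0.0901+0.0113i)  (-0.6255+0.0637i)·(-0.4050+0.0766i)
Y_3^-2(R⁻¹ n̂) = +0.151891+0.147401i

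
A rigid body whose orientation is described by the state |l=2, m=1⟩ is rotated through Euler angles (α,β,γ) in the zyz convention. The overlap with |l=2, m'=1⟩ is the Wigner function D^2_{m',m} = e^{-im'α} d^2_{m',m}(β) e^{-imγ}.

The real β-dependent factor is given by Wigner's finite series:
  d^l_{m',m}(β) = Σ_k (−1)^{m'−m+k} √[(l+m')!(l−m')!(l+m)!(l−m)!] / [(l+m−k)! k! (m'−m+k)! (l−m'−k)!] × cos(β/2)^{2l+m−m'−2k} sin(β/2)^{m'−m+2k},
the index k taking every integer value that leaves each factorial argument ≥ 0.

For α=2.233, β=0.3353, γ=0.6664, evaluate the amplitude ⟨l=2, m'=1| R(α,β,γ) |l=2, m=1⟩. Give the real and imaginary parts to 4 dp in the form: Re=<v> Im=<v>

Re=-0.8387 Im=-0.2072

First d^2_{1,1}(β=0.3353), then the phase factors e^{-i(1)α} and e^{-i(1)γ}:
Half-angle: c=0.985980, s=0.166866. N=√(6·1·6·1)=6.000000
k: max(0,(1)−(1))=0 … min(2+(1),2−(1))=1
  k=0: (−1)^0·6.0000/(6)·0.9860^4·0.1669^0 = +0.945087
  k=1: (−1)^1·6.0000/(2)·0.9860^2·0.1669^2 = -0.081207
d^2_{1,1}(0.3353) = +0.945087 -0.081207 = +0.863880
Phases: e^{-i·(1)·2.233}=-0.614856-0.788639i, e^{-i·(1)·0.6664}=+0.786052-0.618160i ⇒ D=-0.838667-0.207186i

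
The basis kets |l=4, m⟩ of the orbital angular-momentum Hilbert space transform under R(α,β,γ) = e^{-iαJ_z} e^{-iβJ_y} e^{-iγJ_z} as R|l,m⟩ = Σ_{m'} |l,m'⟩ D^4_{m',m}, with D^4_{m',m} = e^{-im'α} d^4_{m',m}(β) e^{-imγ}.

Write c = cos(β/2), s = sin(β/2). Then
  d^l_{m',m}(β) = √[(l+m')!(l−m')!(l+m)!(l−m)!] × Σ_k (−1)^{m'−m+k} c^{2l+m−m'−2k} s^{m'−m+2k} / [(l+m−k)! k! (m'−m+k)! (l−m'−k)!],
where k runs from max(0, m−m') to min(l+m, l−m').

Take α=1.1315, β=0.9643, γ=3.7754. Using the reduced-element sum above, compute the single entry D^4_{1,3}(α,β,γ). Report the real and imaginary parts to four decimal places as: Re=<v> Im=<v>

Re=0.4460 Im=0.0487

D^4_{1,3}(1.1315,0.9643,3.7754) = e^{-i·1·1.1315}·d^4_{1,3}(0.9643)·e^{-i·3·3.7754}. Compute d first:
With c≡cos(β/2)=0.886000 and s≡sin(β/2)=0.463685, N=[120·6·5040·1]^{1/2}=1904.940944
k∈{2,3} keeps every argument non-negative
  k=2: (−1)^0·1904.9409/(240)·0.8860^6·0.4637^2 = +0.825504
  k=3: (−1)^1·1904.9409/(144)·0.8860^4·0.4637^4 = -0.376831
d^4_{1,3}(0.9643) = +0.825504 -0.376831 = +0.448673
D = (+0.425303-0.905051i)·(+0.448673)·(+0.324635+0.945839i) = +0.446026+0.048662i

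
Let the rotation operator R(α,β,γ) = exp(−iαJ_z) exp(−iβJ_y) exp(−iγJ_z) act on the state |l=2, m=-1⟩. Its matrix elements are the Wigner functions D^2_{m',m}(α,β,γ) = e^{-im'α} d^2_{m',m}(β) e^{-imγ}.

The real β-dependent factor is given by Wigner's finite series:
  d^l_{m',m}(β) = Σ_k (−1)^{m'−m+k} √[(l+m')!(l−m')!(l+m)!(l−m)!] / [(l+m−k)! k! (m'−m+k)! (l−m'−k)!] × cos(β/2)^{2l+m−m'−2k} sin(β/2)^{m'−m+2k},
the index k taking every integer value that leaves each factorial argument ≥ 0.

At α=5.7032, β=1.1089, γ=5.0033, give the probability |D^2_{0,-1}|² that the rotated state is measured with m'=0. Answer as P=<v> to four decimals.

P=0.2387

D^2_{0,-1}(5.7032,1.1089,5.0033) = e^{-i·0·5.7032}·d^2_{0,-1}(1.1089)·e^{-i·-1·5.0033}. Compute d first:
c=cos(1.1089/2)=0.850190, s=sin(1.1089/2)=0.526476; N=√[2·2·1·6]=4.898979
Admissible k: 0..1 (factorial args all ≥0)
  k=0: (−1)^1·4.8990/(2)·0.8502^3·0.5265^1 = -0.792505
  k=1: (−1)^2·4.8990/(2)·0.8502^1·0.5265^3 = +0.303897
d^2_{0,-1}(1.1089) = -0.792505 +0.303897 = -0.488608
|D^2_{0,-1}|² = |d^2_{0,-1}(β)|² = (-0.488608)² = 0.238738 (the z-rotation phases have unit modulus)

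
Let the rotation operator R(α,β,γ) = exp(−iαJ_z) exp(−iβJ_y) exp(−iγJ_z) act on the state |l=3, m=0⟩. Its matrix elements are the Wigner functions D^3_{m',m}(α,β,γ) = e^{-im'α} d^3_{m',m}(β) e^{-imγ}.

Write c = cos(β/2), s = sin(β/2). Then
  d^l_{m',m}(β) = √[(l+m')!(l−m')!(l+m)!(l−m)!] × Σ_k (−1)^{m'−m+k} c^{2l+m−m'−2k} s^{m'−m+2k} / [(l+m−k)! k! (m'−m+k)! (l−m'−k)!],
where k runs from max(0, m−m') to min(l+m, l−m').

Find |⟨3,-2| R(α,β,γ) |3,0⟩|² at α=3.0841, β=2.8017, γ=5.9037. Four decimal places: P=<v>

P=0.0206

D^3_{-2,0}(3.0841,2.8017,5.9037) = e^{-i·-2·3.0841}·d^3_{-2,0}(2.8017)·e^{-i·0·5.9037}. Compute d first:
With c≡cos(β/2)=0.169129 and s≡sin(β/2)=0.985594, N=[1·120·6·6]^{1/2}=65.726707
The bounds max(0,m−m')=2 and min(l+m,l−m')=3 give 2 terms
  k=2: (−1)^0·65.7267/(12)·0.1691^4·0.9856^2 = +0.004353
  k=3: (−1)^1·65.7267/(12)·0.1691^2·0.9856^4 = -0.147840
d^3_{-2,0}(2.8017) = +0.004353 -0.147840 = -0.143486
|D^3_{-2,0}|² = |d^3_{-2,0}(β)|² = (-0.143486)² = 0.020588 (the z-rotation phases have unit modulus)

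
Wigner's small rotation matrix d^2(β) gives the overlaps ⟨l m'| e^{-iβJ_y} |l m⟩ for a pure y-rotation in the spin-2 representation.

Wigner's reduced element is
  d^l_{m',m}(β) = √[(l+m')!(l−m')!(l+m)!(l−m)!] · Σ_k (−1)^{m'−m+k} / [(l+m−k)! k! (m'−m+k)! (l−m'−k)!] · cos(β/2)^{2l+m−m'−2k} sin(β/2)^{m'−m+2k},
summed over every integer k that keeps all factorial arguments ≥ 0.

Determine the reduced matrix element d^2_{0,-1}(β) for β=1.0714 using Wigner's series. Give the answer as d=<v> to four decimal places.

d^2_{0,-1}(β=1.0714) via Wigner's sum:
c=cos(1.0714/2)=0.859912, s=sin(1.0714/2)=0.510443; N=√[2·2·1·6]=4.898979
k∈{0,1} keeps every argument non-negative
  k=0: (−1)^1·4.8990/(2)·0.8599^3·0.5104^1 = -0.795031
  k=1: (−1)^2·4.8990/(2)·0.8599^1·0.5104^3 = +0.280138
d^2_{0,-1}(1.0714) = -0.795031 +0.280138 = -0.514894

d=-0.5149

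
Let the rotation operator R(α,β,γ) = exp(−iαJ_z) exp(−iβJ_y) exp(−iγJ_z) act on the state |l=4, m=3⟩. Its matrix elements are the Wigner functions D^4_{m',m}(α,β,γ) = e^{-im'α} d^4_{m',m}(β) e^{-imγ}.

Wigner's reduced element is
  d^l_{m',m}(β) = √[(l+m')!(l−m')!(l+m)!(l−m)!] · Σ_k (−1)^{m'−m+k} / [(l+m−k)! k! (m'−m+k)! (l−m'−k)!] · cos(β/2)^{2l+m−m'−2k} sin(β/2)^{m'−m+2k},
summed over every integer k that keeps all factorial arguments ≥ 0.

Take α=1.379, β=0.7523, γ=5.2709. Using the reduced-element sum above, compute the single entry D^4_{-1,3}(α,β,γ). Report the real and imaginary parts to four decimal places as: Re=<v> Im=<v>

Re=-0.0477 Im=-0.1563

Split into d^4_{-1,3}(β=0.7523) × two z-phases.
c=cos(0.7523/2)=0.930086, s=sin(0.7523/2)=0.367342; N=√[6·120·5040·1]=1904.940944
The bounds max(0,m−m')=4 and min(l+m,l−m')=5 give 2 terms
  k=4: (−1)^0·1904.9409/(144)·0.9301^4·0.3673^4 = +0.180258
  k=5: (−1)^1·1904.9409/(240)·0.9301^2·0.3673^6 = -0.016871
d^4_{-1,3}(0.7523) = +0.180258 -0.016871 = +0.163387
Phases: e^{-i·(-1)·1.379}=+0.190623+0.981663i, e^{-i·(3)·5.2709}=-0.994520+0.104545i ⇒ D=-0.047743-0.156256i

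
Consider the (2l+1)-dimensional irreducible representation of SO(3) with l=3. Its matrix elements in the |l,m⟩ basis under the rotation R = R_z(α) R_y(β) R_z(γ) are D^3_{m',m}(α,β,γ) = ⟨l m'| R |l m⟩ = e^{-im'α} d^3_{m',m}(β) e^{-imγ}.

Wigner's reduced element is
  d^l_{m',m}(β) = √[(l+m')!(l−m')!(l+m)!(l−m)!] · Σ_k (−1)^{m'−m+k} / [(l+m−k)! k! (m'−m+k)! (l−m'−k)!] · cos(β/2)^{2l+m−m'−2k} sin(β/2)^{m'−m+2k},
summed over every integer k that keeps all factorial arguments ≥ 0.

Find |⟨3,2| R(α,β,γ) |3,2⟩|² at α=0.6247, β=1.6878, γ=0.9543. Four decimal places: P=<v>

P=0.2101

Split into d^3_{2,2}(β=1.6878) × two z-phases.
c=cos(1.6878/2)=0.664554, s=sin(1.6878/2)=0.747241; N=√[120·1·120·1]=120.000000
Admissible k: 0..1 (factorial args all ≥0)
  k=0: (−1)^0·120.0000/(120)·0.6646^6·0.7472^0 = +0.086135
  k=1: (−1)^1·120.0000/(24)·0.6646^4·0.7472^2 = -0.544517
d^3_{2,2}(1.6878) = +0.086135 -0.544517 = -0.458381
|D^3_{2,2}|² = |d^3_{2,2}(β)|² = (-0.458381)² = 0.210114 (the z-rotation phases have unit modulus)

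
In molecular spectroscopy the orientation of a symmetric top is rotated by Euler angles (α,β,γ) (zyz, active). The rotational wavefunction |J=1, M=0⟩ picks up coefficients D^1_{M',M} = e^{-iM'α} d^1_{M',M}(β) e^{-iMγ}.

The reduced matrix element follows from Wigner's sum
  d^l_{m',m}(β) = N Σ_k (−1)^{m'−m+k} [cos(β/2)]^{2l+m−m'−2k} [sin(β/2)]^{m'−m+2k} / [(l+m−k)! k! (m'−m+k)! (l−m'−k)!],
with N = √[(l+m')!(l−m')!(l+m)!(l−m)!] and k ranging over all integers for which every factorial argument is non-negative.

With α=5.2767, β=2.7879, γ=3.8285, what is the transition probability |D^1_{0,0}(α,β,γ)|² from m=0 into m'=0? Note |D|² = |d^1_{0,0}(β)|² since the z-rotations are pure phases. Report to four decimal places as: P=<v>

D^1_{0,0}(5.2767,2.7879,3.8285) = e^{-i·0·5.2767}·d^1_{0,0}(2.7879)·e^{-i·0·3.8285}. Compute d first:
Half-angle: c=0.175926, s=0.984403. N=√(1·1·1·1)=1.000000
Admissible k: 0..1 (factorial args all ≥0)
  k=0: (−1)^0·1.0000/(1)·0.1759^2·0.9844^0 = +0.030950
  k=1: (−1)^1·1.0000/(1)·0.1759^0·0.9844^2 = -0.969050
d^1_{0,0}(2.7879) = +0.030950 -0.969050 = -0.938100
|D^1_{0,0}|² = |d^1_{0,0}(β)|² = (-0.938100)² = 0.880032 (the z-rotation phases have unit modulus)

P=0.8800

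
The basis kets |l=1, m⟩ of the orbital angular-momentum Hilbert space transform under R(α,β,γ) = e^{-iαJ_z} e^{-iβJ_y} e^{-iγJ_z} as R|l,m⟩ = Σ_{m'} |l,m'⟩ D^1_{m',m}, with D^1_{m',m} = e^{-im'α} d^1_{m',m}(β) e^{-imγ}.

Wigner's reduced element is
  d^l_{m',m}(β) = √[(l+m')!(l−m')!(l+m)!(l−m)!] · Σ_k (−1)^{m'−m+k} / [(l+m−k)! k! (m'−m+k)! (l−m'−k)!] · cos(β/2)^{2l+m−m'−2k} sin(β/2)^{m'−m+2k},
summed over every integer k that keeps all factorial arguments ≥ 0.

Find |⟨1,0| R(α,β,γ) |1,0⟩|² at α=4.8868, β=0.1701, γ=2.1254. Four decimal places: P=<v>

P=0.9713

First d^1_{0,0}(β=0.1701), then the phase factors e^{-i(0)α} and e^{-i(0)γ}:
c=cos(0.1701/2)=0.996385, s=sin(0.1701/2)=0.084948; N=√[1·1·1·1]=1.000000
k∈{0,1} keeps every argument non-negative
  k=0: (−1)^0·1.0000/(1)·0.9964^2·0.0849^0 = +0.992784
  k=1: (−1)^1·1.0000/(1)·0.9964^0·0.0849^2 = -0.007216
d^1_{0,0}(0.1701) = +0.992784 -0.007216 = +0.985568
|D^1_{0,0}|² = |d^1_{0,0}(β)|² = (+0.985568)² = 0.971344 (the z-rotation phases have unit modulus)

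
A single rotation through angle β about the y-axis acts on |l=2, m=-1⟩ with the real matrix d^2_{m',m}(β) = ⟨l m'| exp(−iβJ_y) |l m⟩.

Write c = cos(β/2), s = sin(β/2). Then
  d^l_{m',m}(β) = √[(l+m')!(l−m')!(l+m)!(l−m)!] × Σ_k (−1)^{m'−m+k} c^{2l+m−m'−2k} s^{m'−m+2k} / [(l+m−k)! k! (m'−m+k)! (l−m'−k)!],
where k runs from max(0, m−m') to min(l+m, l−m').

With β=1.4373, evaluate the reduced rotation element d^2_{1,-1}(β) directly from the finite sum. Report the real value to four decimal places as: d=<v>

d=0.5488

d^2_{1,-1}(β=1.4373) via Wigner's sum:
With c≡cos(β/2)=0.752695 and s≡sin(β/2)=0.658369, N=[6·1·1·6]^{1/2}=6.000000
k: max(0,(-1)−(1))=0 … min(2+(-1),2−(1))=1
  k=0: (−1)^2·6.0000/(2)·0.7527^2·0.6584^2 = +0.736713
  k=1: (−1)^3·6.0000/(6)·0.7527^0·0.6584^4 = -0.187879
d^2_{1,-1}(1.4373) = +0.736713 -0.187879 = +0.548834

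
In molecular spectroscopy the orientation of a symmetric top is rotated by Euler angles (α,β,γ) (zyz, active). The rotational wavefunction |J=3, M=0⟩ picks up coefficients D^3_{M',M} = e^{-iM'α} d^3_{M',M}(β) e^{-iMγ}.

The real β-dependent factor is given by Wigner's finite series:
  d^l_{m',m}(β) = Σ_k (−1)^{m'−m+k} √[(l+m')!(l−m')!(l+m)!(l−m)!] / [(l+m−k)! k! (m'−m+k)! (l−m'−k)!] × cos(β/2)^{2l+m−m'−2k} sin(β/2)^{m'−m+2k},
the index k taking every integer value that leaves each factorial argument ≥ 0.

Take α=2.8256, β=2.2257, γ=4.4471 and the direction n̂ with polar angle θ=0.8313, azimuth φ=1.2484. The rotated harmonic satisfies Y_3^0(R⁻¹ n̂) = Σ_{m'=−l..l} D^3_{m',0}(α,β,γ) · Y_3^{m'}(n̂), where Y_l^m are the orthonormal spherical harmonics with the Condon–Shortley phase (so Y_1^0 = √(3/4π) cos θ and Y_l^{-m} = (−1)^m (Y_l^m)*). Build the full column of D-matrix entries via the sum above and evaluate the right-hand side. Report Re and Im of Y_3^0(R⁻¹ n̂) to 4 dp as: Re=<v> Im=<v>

Re=0.3311 Im=0.0000

Need the full column D^3_{m',0} for m'=−3..3 at α=2.8256, β=2.2257, γ=4.4471.
cos(β/2)=0.442107, sin(β/2)=0.896962
d^3_{-3,0}: single k=3 term ⇒ +0.278882;  D = -0.162679+0.226518i
d^3_{-2,0}: k∈[2..3] ⇒ +0.168352 -0.692966 = -0.524614;  D = -0.423288+0.309915i
d^3_{-1,0}: k∈[1..3] ⇒ +0.052481 -0.648062 +0.889179 = +0.293598;  D = -0.279061+0.091238i
d^3_{0,0}: k∈[0..3] ⇒ +0.007467 -0.276631 +1.138660 -0.520769 = +0.348727;  D = +0.348727+0.000000i
d^3_{1,0}: k∈[0..2] ⇒ -0.052481 +0.648062 -0.889179 = -0.293598;  D = +0.279061+0.091238i
d^3_{2,0}: k∈[0..1] ⇒ +0.168352 -0.692966 = -0.524614;  D = -0.423288-0.309915i
d^3_{3,0}: single k=0 term ⇒ -0.278882;  D = +0.162679+0.226518i
Y_3^{m'}(θ=0.8313,φ=1.2484) and Σ D·Y over m':
  (-0.1627+0.2265i)·(-0.1385+0.0955i)  (-0.4233+0.3099i)·(-0.3005-0.2259i)  (-0.2791+0.0912i)·(+0.0961-0.2878i)  (+0.3487+0.0000i)·(-0.1834+0.0000i)  (+0.2791+0.0912i)·(-0.0961-0.2878i)  (-0.4233-0.3099i)·(-0.3005+0.2259i)  (+0.1627+0.2265i)·(+0.1385+0.0955i)
Y_3^0(R⁻¹ n̂) = +0.331121+0.000000i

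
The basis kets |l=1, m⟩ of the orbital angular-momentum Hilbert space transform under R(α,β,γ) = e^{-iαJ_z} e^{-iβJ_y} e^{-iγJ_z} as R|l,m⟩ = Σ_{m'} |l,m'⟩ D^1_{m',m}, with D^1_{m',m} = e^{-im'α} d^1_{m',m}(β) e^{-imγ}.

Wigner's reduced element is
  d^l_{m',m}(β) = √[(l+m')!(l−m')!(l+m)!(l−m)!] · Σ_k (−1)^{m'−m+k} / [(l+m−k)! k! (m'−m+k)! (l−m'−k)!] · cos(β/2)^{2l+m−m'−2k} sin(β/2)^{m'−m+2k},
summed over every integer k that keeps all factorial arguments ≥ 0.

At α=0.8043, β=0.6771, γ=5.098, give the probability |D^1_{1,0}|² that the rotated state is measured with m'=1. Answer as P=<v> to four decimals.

Split into d^1_{1,0}(β=0.6771) × two z-phases.
With c≡cos(β/2)=0.943237 and s≡sin(β/2)=0.332120, N=[2·1·1·1]^{1/2}=1.414214
The bounds max(0,m−m')=0 and min(l+m,l−m')=0 give 1 term
  k=0: (−1)^1·1.4142/(1)·0.9432^1·0.3321^1 = -0.443027
d^1_{1,0}(0.6771) = -0.443027
|D^1_{1,0}|² = |d^1_{1,0}(β)|² = (-0.443027)² = 0.196273 (the z-rotation phases have unit modulus)

P=0.1963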